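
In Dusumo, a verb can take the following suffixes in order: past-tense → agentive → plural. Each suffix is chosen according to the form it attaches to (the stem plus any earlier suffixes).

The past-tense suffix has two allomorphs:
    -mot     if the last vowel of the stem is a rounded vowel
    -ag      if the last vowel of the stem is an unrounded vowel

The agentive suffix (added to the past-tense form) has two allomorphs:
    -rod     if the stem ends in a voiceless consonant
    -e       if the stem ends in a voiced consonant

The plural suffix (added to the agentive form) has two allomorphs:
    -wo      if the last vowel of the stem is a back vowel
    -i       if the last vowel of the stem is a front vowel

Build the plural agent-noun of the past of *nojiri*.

nojiriagei

*nojiri*: last vowel = /i/, an unrounded vowel → -ag → *nojiriag*.
Since the final consonant of the past-tense form *nojiriag* is /g/ (voiced), it takes -e, giving *nojiriage*.
The agentive form *nojiriage*: last vowel = /e/, a front vowel → -i → *nojiriagei*.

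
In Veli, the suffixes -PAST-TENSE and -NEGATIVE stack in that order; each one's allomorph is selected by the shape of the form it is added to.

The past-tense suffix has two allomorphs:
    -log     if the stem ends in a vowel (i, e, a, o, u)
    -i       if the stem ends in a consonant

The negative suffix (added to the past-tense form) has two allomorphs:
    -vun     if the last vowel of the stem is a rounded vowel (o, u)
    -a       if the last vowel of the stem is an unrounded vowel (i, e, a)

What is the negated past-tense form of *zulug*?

Since the final sound of *zulug* is /g/ (a consonant), it takes -i, giving *zulugi*.
The last vowel of the past-tense form *zulugi* is /i/, which is an unrounded vowel, so the negative suffix is -a, giving *zulugia*.

zulugia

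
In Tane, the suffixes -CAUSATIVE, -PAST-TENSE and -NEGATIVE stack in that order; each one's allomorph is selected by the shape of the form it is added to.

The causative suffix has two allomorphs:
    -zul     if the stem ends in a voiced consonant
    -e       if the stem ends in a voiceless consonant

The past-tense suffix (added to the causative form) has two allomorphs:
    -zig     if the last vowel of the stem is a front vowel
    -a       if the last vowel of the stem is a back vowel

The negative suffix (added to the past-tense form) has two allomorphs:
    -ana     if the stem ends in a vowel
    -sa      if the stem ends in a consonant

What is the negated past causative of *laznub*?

*laznub*: final consonant = /b/, voiced → -zul → *laznubzul*.
Since the last vowel of the causative form *laznubzul* is /u/ (a back vowel), it takes -a, giving *laznubzula*.
Since the final sound of the past-tense form *laznubzula* is /a/ (a vowel), it takes -ana, giving *laznubzulaana*.

laznubzulaana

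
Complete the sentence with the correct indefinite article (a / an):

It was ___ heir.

an

The indefinite article is chosen by the initial *sound* of the following word, not its spelling.
*heir* begins with the sound /ɛ/ (silent h) — a vowel sound.
So the article is *an*: It was an heir.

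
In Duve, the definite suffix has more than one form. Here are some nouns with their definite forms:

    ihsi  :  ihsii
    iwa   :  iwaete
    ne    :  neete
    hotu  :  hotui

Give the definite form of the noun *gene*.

The alternation tracks the last vowel of the stem — -i when the last vowel of the stem is a high vowel (*ihsi*, *hotu*); -ete when the last vowel of the stem is a non-high vowel (*iwa*, *ne*).
Since the last vowel of *gene* is /e/ (a non-high vowel), it takes -ete, giving *geneete*.

geneete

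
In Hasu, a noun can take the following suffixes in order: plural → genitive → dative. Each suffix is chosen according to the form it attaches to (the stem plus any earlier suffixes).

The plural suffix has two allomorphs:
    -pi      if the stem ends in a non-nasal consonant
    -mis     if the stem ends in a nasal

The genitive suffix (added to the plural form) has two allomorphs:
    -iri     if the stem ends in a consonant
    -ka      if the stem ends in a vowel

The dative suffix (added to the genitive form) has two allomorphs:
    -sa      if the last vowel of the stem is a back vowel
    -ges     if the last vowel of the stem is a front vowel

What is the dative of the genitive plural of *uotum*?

*uotum*: final consonant = /m/, a nasal → -mis → *uotummis*.
The plural form *uotummis* — final sound /s/ (a consonant) → -iri → *uotummisiri*.
The last vowel of the genitive form *uotummisiri* is /i/, which is a front vowel, so the dative suffix is -ges, giving *uotummisiriges*.

uotummisiriges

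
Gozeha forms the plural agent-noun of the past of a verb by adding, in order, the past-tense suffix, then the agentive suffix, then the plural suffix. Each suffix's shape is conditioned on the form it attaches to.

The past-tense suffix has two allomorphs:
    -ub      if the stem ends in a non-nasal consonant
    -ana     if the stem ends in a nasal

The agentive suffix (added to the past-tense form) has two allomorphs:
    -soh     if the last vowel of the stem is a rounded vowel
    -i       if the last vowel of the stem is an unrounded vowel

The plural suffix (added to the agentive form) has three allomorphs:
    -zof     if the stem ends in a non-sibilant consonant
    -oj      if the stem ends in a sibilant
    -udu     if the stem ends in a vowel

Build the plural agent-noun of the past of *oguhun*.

oguhunanaiudu

*oguhun* — final consonant /n/ (a nasal) → -ana → *oguhunana*.
The past-tense form *oguhunana*: last vowel = /a/, an unrounded vowel → -i → *oguhunanai*.
The final sound of the agentive form *oguhunanai* is /i/, which is a vowel, so the plural suffix is -udu, giving *oguhunanaiudu*.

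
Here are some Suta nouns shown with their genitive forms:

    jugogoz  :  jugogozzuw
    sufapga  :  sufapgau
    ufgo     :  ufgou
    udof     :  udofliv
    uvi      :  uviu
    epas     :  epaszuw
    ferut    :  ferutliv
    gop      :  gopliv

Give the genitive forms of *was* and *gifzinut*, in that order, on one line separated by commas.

The pattern is sibilance of the final sound: -zuw when the stem ends in a sibilant (*jugogoz*, *epas*); -liv when the stem ends in a non-sibilant consonant (*udof*, *ferut*, *gop*); -u when the stem ends in a vowel (*sufapga*, *ufgo*, *uvi*).
*was*: final sound = /s/, a sibilant → -zuw → *waszuw*.
The final sound of *gifzinut* is /t/, which is a non-sibilant consonant, so the suffix is -liv, giving *gifzinutliv*.

waszuw, gifzinutliv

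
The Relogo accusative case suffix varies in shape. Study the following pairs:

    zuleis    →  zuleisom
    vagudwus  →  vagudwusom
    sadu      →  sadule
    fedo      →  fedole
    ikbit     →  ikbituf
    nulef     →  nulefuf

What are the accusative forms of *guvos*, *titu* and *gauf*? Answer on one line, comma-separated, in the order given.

The pattern is sibilance of the final sound: -om when the stem ends in a sibilant (*zuleis*, *vagudwus*); -uf when the stem ends in a non-sibilant consonant (*ikbit*, *nulef*); -le when the stem ends in a vowel (*sadu*, *fedo*).
The final sound of *guvos* is /s/, which is a sibilant, so the suffix is -om, giving *guvosom*.
Since the final sound of *titu* is /u/ (a vowel), it takes -le, giving *titule*.
*gauf*: final sound = /f/, a non-sibilant consonant → -uf → *gaufuf*.

guvosom, titule, gaufuf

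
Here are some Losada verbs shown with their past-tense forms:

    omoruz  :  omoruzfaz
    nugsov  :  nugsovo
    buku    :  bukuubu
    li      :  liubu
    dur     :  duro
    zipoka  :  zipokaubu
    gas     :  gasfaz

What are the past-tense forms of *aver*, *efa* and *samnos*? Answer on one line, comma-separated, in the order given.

The alternation tracks the final sound of the stem — -faz when the stem ends in a sibilant (*omoruz*, *gas*); -o when the stem ends in a non-sibilant consonant (*nugsov*, *dur*); -ubu when the stem ends in a vowel (*buku*, *li*, *zipoka*).
Since the final sound of *aver* is /r/ (a non-sibilant consonant), it takes -o, giving *avero*.
Since the final sound of *efa* is /a/ (a vowel), it takes -ubu, giving *efaubu*.
*samnos* — final sound /s/ (a sibilant) → -faz → *samnosfaz*.

avero, efaubu, samnosfaz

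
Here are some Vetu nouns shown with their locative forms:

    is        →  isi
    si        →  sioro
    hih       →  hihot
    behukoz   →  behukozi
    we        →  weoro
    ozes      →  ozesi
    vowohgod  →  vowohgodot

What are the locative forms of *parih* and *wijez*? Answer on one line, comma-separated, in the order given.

parihot, wijezi

The alternation tracks the final sound of the stem — -i when the stem ends in a sibilant (*is*, *behukoz*, *ozes*); -ot when the stem ends in a non-sibilant consonant (*hih*, *vowohgod*); -oro when the stem ends in a vowel (*si*, *we*).
*parih* — final sound /h/ (a non-sibilant consonant) → -ot → *parihot*.
The final sound of *wijez* is /z/, which is a sibilant, so the suffix is -i, giving *wijezi*.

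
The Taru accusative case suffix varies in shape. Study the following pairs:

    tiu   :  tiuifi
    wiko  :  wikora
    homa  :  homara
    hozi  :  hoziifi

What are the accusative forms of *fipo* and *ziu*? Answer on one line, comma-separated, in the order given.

fipora, ziuifi

The alternation tracks the last vowel of the stem — -ifi when the last vowel of the stem is a high vowel (*tiu*, *hozi*); -ra when the last vowel of the stem is a non-high vowel (*wiko*, *homa*).
*fipo*: last vowel = /o/, a non-high vowel → -ra → *fipora*.
The last vowel of *ziu* is /u/, which is a high vowel, so the suffix is -ifi, giving *ziuifi*.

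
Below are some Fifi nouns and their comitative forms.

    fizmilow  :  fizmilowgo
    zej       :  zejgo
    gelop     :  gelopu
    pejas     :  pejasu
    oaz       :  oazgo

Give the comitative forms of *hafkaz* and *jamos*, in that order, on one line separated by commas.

hafkazgo, jamosu

The suffix is conditioned by the final consonant: -u when the stem ends in a voiceless consonant (*gelop*, *pejas*); -go when the stem ends in a voiced consonant (*fizmilow*, *zej*, *oaz*).
The final consonant of *hafkaz* is /z/, which is voiced, so the suffix is -go, giving *hafkazgo*.
Since the final consonant of *jamos* is /s/ (voiceless), it takes -u, giving *jamosu*.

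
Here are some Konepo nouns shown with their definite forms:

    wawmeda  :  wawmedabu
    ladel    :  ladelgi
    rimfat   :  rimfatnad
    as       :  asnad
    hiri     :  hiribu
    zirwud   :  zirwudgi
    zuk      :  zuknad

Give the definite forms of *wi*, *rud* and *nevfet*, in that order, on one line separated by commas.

Looking at the final sound of each stem: -nad when the stem ends in a voiceless consonant (*rimfat*, *as*, *zuk*); -gi when the stem ends in a voiced consonant (*ladel*, *zirwud*); -bu when the stem ends in a vowel (*wawmeda*, *hiri*).
*wi*: final sound = /i/, a vowel → -bu → *wibu*.
*rud*: final sound = /d/, a voiced consonant → -gi → *rudgi*.
*nevfet*: final sound = /t/, a voiceless consonant → -nad → *nevfetnad*.

wibu, rudgi, nevfetnad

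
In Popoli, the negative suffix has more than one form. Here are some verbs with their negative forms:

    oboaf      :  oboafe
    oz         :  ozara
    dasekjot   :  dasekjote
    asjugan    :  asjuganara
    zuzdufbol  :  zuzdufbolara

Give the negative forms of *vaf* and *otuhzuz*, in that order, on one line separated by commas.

The suffix is conditioned by the final consonant: -e when the stem ends in a voiceless consonant (*oboaf*, *dasekjot*); -ara when the stem ends in a voiced consonant (*oz*, *asjugan*, *zuzdufbol*).
*vaf*: final consonant = /f/, voiceless → -e → *vafe*.
*otuhzuz*: final consonant = /z/, voiced → -ara → *otuhzuzara*.

vafe, otuhzuzara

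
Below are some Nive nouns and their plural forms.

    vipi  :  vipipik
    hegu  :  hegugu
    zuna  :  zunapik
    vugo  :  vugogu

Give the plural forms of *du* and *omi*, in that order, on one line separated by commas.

dugu, omipik

The suffix is conditioned by the last vowel: -gu when the last vowel of the stem is a rounded vowel (*hegu*, *vugo*); -pik when the last vowel of the stem is an unrounded vowel (*vipi*, *zuna*).
Since the last vowel of *du* is /u/ (a rounded vowel), it takes -gu, giving *dugu*.
*omi* — last vowel /i/ (an unrounded vowel) → -pik → *omipik*.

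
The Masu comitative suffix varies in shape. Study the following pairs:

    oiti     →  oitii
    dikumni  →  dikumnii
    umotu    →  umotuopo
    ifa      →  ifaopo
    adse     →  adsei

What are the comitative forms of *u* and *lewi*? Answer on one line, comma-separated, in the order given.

Looking at the last vowel of each stem: -i when the last vowel of the stem is a front vowel (*oiti*, *dikumni*, *adse*); -opo when the last vowel of the stem is a back vowel (*umotu*, *ifa*).
*u*: last vowel = /u/, a back vowel → -opo → *uopo*.
Since the last vowel of *lewi* is /i/ (a front vowel), it takes -i, giving *lewii*.

uopo, lewii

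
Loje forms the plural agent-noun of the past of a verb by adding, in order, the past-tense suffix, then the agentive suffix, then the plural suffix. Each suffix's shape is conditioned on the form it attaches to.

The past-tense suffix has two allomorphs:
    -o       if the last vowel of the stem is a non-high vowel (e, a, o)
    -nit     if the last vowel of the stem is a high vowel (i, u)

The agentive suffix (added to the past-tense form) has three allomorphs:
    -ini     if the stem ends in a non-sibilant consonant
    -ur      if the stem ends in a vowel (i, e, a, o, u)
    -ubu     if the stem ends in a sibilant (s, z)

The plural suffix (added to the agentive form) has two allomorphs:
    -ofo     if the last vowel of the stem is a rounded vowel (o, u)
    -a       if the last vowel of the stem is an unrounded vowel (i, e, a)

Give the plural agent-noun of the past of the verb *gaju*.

gajunitinia

*gaju*: last vowel = /u/, a high vowel → -nit → *gajunit*.
The final sound of the past-tense form *gajunit* is /t/, which is a non-sibilant consonant, so the agentive suffix is -ini, giving *gajunitini*.
Since the last vowel of the agentive form *gajunitini* is /i/ (an unrounded vowel), it takes -a, giving *gajunitinia*.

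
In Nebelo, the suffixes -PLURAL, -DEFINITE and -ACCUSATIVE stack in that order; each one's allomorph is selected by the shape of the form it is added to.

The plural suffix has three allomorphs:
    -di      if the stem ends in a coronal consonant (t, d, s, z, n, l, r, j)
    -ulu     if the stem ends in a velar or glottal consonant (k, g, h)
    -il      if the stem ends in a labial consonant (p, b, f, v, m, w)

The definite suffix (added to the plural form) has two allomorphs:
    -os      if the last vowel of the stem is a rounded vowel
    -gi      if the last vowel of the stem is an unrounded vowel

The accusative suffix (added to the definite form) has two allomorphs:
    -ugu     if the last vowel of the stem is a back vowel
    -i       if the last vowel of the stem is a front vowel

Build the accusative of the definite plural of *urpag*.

urpaguluosugu

*urpag* — final consonant /g/ (velar/glottal) → -ulu → *urpagulu*.
The plural form *urpagulu* — last vowel /u/ (a rounded vowel) → -os → *urpaguluos*.
Since the last vowel of the definite form *urpaguluos* is /o/ (a back vowel), it takes -ugu, giving *urpaguluosugu*.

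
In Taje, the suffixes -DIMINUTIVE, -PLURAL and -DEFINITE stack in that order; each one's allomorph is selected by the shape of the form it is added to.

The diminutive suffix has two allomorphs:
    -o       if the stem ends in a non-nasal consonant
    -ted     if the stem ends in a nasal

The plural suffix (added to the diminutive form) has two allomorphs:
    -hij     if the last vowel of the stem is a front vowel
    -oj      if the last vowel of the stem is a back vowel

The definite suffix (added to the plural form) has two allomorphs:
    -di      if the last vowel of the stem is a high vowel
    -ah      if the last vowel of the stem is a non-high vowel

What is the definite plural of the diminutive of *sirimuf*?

*sirimuf*: final consonant = /f/, non-nasal → -o → *sirimufo*.
The diminutive form *sirimufo*: last vowel = /o/, a back vowel → -oj → *sirimufooj*.
Since the last vowel of the plural form *sirimufooj* is /o/ (a non-high vowel), it takes -ah, giving *sirimufoojah*.

sirimufoojah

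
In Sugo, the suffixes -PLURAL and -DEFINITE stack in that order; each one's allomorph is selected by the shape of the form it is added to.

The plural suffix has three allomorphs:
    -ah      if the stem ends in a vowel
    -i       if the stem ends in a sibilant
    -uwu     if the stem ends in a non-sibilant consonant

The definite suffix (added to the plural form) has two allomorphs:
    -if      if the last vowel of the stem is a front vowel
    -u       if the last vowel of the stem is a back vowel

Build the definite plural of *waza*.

wazaahu

Since the final sound of *waza* is /a/ (a vowel), it takes -ah, giving *wazaah*.
The last vowel of the plural form *wazaah* is /a/, which is a back vowel, so the definite suffix is -u, giving *wazaahu*.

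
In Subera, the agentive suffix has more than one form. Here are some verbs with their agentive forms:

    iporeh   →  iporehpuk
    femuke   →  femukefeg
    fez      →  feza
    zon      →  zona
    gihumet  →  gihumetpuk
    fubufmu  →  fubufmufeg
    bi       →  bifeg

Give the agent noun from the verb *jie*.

The suffix is conditioned by the final sound: -puk when the stem ends in a voiceless consonant (*iporeh*, *gihumet*); -a when the stem ends in a voiced consonant (*fez*, *zon*); -feg when the stem ends in a vowel (*femuke*, *fubufmu*, *bi*).
Since the final sound of *jie* is /e/ (a vowel), it takes -feg, giving *jiefeg*.

jiefeg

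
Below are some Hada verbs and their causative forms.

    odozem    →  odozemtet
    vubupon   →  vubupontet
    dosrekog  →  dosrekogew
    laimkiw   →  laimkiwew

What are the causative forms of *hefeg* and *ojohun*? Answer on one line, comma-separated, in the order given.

hefegew, ojohuntet

The alternation tracks the final consonant of the stem — -tet when the stem ends in a nasal (*odozem*, *vubupon*); -ew when the stem ends in a non-nasal consonant (*dosrekog*, *laimkiw*).
*hefeg* — final consonant /g/ (non-nasal) → -ew → *hefegew*.
The final consonant of *ojohun* is /n/, which is a nasal, so the suffix is -tet, giving *ojohuntet*.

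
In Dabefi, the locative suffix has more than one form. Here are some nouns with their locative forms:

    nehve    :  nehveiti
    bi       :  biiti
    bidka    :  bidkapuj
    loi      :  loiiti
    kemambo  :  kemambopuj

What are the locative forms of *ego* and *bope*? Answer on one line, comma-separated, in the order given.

egopuj, bopeiti

The alternation tracks the last vowel of the stem — -iti when the last vowel of the stem is a front vowel (*nehve*, *bi*, *loi*); -puj when the last vowel of the stem is a back vowel (*bidka*, *kemambo*).
Since the last vowel of *ego* is /o/ (a back vowel), it takes -puj, giving *egopuj*.
The last vowel of *bope* is /e/, which is a front vowel, so the suffix is -iti, giving *bopeiti*.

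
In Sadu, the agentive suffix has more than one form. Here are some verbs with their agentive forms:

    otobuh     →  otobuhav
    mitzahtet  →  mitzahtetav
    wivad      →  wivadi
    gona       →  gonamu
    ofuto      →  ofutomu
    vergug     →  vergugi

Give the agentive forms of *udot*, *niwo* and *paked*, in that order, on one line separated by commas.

The alternation tracks the final sound of the stem — -av when the stem ends in a voiceless consonant (*otobuh*, *mitzahtet*); -i when the stem ends in a voiced consonant (*wivad*, *vergug*); -mu when the stem ends in a vowel (*gona*, *ofuto*).
*udot*: final sound = /t/, a voiceless consonant → -av → *udotav*.
*niwo* — final sound /o/ (a vowel) → -mu → *niwomu*.
The final sound of *paked* is /d/, which is a voiced consonant, so the suffix is -i, giving *pakedi*.

udotav, niwomu, pakedi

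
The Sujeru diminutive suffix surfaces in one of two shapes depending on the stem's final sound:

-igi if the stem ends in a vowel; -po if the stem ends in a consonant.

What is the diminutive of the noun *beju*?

The final sound of *beju* is /u/, which is a vowel, so the suffix is -igi, giving *bejuigi*.

bejuigi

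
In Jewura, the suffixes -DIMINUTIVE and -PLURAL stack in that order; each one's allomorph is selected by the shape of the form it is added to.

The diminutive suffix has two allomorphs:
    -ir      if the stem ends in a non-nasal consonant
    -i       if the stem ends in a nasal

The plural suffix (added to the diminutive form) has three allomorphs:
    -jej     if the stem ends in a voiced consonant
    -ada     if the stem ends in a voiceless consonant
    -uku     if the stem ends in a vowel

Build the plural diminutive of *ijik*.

*ijik*: final consonant = /k/, non-nasal → -ir → *ijikir*.
Since the final sound of the diminutive form *ijikir* is /r/ (a voiced consonant), it takes -jej, giving *ijikirjej*.

ijikirjej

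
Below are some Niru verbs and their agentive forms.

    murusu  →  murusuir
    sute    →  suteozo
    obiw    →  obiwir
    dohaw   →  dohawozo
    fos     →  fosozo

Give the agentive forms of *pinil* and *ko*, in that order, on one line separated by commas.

pinilir, koozo

The suffix is conditioned by the last vowel: -ir when the last vowel of the stem is a high vowel (*murusu*, *obiw*); -ozo when the last vowel of the stem is a non-high vowel (*sute*, *dohaw*, *fos*).
*pinil*: last vowel = /i/, a high vowel → -ir → *pinilir*.
Since the last vowel of *ko* is /o/ (a non-high vowel), it takes -ozo, giving *koozo*.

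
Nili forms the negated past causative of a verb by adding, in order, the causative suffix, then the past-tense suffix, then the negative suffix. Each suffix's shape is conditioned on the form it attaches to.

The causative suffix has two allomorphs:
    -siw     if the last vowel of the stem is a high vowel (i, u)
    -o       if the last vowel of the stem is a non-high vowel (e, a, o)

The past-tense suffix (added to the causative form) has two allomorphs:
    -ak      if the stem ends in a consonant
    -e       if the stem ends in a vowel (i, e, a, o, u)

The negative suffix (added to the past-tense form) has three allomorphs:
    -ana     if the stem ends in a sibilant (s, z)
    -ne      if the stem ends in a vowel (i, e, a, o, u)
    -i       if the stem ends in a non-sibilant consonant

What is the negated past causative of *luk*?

luksiwaki

*luk* — last vowel /u/ (a high vowel) → -siw → *luksiw*.
Since the final sound of the causative form *luksiw* is /w/ (a consonant), it takes -ak, giving *luksiwak*.
Since the final sound of the past-tense form *luksiwak* is /k/ (a non-sibilant consonant), it takes -i, giving *luksiwaki*.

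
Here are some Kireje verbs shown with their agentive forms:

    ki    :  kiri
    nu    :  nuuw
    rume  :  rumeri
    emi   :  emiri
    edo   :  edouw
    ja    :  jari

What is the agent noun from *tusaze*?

The pattern is rounding harmony: -uw when the last vowel of the stem is a rounded vowel (*nu*, *edo*); -ri when the last vowel of the stem is an unrounded vowel (*ki*, *rume*, *emi*, *ja*).
Since the last vowel of *tusaze* is /e/ (an unrounded vowel), it takes -ri, giving *tusazeri*.

tusazeri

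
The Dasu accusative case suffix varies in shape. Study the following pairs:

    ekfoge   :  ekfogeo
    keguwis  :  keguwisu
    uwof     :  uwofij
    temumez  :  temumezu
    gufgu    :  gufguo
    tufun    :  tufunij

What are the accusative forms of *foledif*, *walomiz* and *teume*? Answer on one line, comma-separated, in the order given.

The alternation tracks the final sound of the stem — -u when the stem ends in a sibilant (*keguwis*, *temumez*); -ij when the stem ends in a non-sibilant consonant (*uwof*, *tufun*); -o when the stem ends in a vowel (*ekfoge*, *gufgu*).
The final sound of *foledif* is /f/, which is a non-sibilant consonant, so the suffix is -ij, giving *foledifij*.
*walomiz* — final sound /z/ (a sibilant) → -u → *walomizu*.
*teume*: final sound = /e/, a vowel → -o → *teumeo*.

foledifij, walomizu, teumeo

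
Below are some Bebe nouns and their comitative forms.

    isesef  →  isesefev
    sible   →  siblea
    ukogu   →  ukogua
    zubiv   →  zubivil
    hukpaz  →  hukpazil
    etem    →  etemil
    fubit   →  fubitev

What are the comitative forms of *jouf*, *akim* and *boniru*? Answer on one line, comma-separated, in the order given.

joufev, akimil, bonirua

The pattern is voicing of the final sound: -ev when the stem ends in a voiceless consonant (*isesef*, *fubit*); -il when the stem ends in a voiced consonant (*zubiv*, *hukpaz*, *etem*); -a when the stem ends in a vowel (*sible*, *ukogu*).
The final sound of *jouf* is /f/, which is a voiceless consonant, so the suffix is -ev, giving *joufev*.
The final sound of *akim* is /m/, which is a voiced consonant, so the suffix is -il, giving *akimil*.
The final sound of *boniru* is /u/, which is a vowel, so the suffix is -a, giving *bonirua*.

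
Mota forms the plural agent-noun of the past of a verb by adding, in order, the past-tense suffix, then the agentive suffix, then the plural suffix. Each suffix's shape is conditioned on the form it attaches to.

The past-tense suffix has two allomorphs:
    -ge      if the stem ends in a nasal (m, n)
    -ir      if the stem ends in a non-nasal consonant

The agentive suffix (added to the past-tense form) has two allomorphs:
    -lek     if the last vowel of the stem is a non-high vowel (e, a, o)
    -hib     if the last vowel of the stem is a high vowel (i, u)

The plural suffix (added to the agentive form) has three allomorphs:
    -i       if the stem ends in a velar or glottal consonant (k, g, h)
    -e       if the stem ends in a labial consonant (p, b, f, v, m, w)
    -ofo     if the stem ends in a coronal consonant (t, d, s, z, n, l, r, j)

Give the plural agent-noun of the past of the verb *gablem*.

*gablem* — final consonant /m/ (a nasal) → -ge → *gablemge*.
The past-tense form *gablemge*: last vowel = /e/, a non-high vowel → -lek → *gablemgelek*.
Since the final consonant of the agentive form *gablemgelek* is /k/ (velar/glottal), it takes -i, giving *gablemgeleki*.

gablemgeleki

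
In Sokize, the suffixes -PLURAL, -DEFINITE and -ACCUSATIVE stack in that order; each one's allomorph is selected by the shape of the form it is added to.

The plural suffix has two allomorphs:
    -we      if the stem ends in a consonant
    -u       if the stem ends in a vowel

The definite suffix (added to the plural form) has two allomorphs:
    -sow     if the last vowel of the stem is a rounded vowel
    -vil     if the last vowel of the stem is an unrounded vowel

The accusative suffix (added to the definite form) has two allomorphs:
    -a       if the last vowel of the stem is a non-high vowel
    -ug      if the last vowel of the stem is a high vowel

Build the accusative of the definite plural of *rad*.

radwevilug

Since the final sound of *rad* is /d/ (a consonant), it takes -we, giving *radwe*.
The plural form *radwe* — last vowel /e/ (an unrounded vowel) → -vil → *radwevil*.
Since the last vowel of the definite form *radwevil* is /i/ (a high vowel), it takes -ug, giving *radwevilug*.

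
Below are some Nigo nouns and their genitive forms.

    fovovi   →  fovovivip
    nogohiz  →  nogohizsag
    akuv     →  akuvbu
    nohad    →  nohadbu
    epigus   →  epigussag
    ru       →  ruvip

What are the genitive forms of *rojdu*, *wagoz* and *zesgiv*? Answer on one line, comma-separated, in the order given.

Looking at the final sound of each stem: -sag when the stem ends in a sibilant (*nogohiz*, *epigus*); -bu when the stem ends in a non-sibilant consonant (*akuv*, *nohad*); -vip when the stem ends in a vowel (*fovovi*, *ru*).
Since the final sound of *rojdu* is /u/ (a vowel), it takes -vip, giving *rojduvip*.
Since the final sound of *wagoz* is /z/ (a sibilant), it takes -sag, giving *wagozsag*.
*zesgiv* — final sound /v/ (a non-sibilant consonant) → -bu → *zesgivbu*.

rojduvip, wagozsag, zesgivbu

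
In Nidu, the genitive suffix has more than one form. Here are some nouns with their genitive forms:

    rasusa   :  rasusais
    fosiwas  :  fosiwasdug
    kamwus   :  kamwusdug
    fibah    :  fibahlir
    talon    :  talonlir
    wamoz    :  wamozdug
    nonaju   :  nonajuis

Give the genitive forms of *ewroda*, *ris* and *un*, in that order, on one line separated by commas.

The suffix is conditioned by the final sound: -dug when the stem ends in a sibilant (*fosiwas*, *kamwus*, *wamoz*); -lir when the stem ends in a non-sibilant consonant (*fibah*, *talon*); -is when the stem ends in a vowel (*rasusa*, *nonaju*).
*ewroda* — final sound /a/ (a vowel) → -is → *ewrodais*.
*ris*: final sound = /s/, a sibilant → -dug → *risdug*.
*un* — final sound /n/ (a non-sibilant consonant) → -lir → *unlir*.

ewrodais, risdug, unlir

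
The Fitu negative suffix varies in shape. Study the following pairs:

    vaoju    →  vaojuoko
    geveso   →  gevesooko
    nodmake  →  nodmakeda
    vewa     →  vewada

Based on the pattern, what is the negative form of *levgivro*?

levgivrooko

The alternation tracks the last vowel of the stem — -oko when the last vowel of the stem is a rounded vowel (*vaoju*, *geveso*); -da when the last vowel of the stem is an unrounded vowel (*nodmake*, *vewa*).
The last vowel of *levgivro* is /o/, which is a rounded vowel, so the suffix is -oko, giving *levgivrooko*.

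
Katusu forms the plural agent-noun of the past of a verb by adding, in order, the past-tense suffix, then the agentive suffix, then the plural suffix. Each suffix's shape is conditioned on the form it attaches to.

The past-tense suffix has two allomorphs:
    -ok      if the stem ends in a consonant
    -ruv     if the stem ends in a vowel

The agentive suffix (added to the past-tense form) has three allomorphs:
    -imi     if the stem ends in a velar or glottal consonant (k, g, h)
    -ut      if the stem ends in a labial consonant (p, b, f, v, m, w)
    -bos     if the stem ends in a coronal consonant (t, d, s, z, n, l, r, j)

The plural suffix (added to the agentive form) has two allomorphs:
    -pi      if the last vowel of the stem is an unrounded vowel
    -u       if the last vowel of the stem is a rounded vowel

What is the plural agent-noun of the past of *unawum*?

*unawum*: final sound = /m/, a consonant → -ok → *unawumok*.
The past-tense form *unawumok* — final consonant /k/ (velar/glottal) → -imi → *unawumokimi*.
Since the last vowel of the agentive form *unawumokimi* is /i/ (an unrounded vowel), it takes -pi, giving *unawumokimipi*.

unawumokimipi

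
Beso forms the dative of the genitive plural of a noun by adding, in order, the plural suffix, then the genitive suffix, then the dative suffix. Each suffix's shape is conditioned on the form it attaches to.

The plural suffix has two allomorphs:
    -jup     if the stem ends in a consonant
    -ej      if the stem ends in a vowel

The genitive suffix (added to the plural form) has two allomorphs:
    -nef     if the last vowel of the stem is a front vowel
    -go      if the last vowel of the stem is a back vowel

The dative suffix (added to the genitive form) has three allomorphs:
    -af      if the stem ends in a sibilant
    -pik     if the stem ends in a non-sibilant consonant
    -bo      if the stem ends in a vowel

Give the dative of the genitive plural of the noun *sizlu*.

*sizlu* — final sound /u/ (a vowel) → -ej → *sizluej*.
The plural form *sizluej*: last vowel = /e/, a front vowel → -nef → *sizluejnef*.
The final sound of the genitive form *sizluejnef* is /f/, which is a non-sibilant consonant, so the dative suffix is -pik, giving *sizluejnefpik*.

sizluejnefpik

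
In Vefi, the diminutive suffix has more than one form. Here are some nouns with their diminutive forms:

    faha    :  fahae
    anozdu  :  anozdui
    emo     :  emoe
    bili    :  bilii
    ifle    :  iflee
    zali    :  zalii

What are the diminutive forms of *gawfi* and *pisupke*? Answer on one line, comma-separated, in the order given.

Looking at the last vowel of each stem: -i when the last vowel of the stem is a high vowel (*anozdu*, *bili*, *zali*); -e when the last vowel of the stem is a non-high vowel (*faha*, *emo*, *ifle*).
Since the last vowel of *gawfi* is /i/ (a high vowel), it takes -i, giving *gawfii*.
*pisupke*: last vowel = /e/, a non-high vowel → -e → *pisupkee*.

gawfii, pisupkee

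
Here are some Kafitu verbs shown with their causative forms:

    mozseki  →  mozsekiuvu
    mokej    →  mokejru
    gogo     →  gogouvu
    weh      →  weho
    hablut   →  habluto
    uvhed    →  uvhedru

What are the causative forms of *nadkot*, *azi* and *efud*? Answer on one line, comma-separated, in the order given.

nadkoto, aziuvu, efudru

The alternation tracks the final sound of the stem — -o when the stem ends in a voiceless consonant (*weh*, *hablut*); -ru when the stem ends in a voiced consonant (*mokej*, *uvhed*); -uvu when the stem ends in a vowel (*mozseki*, *gogo*).
*nadkot* — final sound /t/ (a voiceless consonant) → -o → *nadkoto*.
The final sound of *azi* is /i/, which is a vowel, so the suffix is -uvu, giving *aziuvu*.
*efud* — final sound /d/ (a voiced consonant) → -ru → *efudru*.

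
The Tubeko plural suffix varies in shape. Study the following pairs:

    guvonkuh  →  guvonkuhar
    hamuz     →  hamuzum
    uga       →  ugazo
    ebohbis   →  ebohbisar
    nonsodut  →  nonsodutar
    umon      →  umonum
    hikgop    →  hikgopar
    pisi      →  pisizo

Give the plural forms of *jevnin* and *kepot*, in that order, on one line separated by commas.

jevninum, kepotar

The alternation tracks the final sound of the stem — -ar when the stem ends in a voiceless consonant (*guvonkuh*, *ebohbis*, *nonsodut*, *hikgop*); -um when the stem ends in a voiced consonant (*hamuz*, *umon*); -zo when the stem ends in a vowel (*uga*, *pisi*).
The final sound of *jevnin* is /n/, which is a voiced consonant, so the suffix is -um, giving *jevninum*.
Since the final sound of *kepot* is /t/ (a voiceless consonant), it takes -ar, giving *kepotar*.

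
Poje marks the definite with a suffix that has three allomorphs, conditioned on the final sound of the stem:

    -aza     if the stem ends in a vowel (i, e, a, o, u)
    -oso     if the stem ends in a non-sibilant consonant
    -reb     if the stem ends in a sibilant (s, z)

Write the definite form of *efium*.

efiumoso

The final sound of *efium* is /m/, which is a non-sibilant consonant, so the suffix is -oso, giving *efiumoso*.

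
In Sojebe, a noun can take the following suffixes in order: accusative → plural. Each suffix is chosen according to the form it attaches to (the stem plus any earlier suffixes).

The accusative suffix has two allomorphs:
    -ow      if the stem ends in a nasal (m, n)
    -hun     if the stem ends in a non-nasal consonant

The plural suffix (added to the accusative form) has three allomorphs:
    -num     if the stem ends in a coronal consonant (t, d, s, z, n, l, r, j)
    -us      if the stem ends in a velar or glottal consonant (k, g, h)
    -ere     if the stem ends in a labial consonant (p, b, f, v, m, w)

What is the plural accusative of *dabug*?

The final consonant of *dabug* is /g/, which is non-nasal, so the accusative suffix is -hun, giving *dabughun*.
The final consonant of the accusative form *dabughun* is /n/, which is coronal, so the plural suffix is -num, giving *dabughunnum*.

dabughunnum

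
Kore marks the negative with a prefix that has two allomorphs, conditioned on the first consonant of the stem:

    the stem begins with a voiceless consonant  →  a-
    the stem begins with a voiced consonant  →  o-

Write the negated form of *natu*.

*natu* — first consonant /n/ (voiced) → o- → *onatu*.

onatu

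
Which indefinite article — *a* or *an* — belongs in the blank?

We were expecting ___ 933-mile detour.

a

The indefinite article is chosen by the initial *sound* of the following word, not its spelling.
The number *933* is spoken "nine hundred …", beginning with /naɪn/ — a consonant sound.
So the article is *a*: We were expecting a 933-mile detour.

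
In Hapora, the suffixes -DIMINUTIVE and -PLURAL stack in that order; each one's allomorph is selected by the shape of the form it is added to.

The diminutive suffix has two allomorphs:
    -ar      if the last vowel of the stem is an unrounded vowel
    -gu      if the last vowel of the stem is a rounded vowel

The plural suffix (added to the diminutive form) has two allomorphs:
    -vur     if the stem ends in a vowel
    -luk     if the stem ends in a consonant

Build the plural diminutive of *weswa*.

weswaarluk

The last vowel of *weswa* is /a/, which is an unrounded vowel, so the diminutive suffix is -ar, giving *weswaar*.
The final sound of the diminutive form *weswaar* is /r/, which is a consonant, so the plural suffix is -luk, giving *weswaarluk*.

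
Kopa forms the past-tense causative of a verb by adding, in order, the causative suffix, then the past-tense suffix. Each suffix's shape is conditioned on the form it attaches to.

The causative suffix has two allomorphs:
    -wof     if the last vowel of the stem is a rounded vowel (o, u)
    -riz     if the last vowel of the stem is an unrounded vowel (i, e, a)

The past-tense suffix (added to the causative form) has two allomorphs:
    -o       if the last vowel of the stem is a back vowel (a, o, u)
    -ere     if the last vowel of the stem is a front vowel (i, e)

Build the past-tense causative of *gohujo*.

*gohujo*: last vowel = /o/, a rounded vowel → -wof → *gohujowof*.
The causative form *gohujowof*: last vowel = /o/, a back vowel → -o → *gohujowofo*.

gohujowofo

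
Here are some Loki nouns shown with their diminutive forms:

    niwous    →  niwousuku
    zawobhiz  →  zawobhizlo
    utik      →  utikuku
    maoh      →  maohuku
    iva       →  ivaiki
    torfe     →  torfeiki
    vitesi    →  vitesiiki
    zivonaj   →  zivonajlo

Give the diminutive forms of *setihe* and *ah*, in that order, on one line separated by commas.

The suffix is conditioned by the final sound: -uku when the stem ends in a voiceless consonant (*niwous*, *utik*, *maoh*); -lo when the stem ends in a voiced consonant (*zawobhiz*, *zivonaj*); -iki when the stem ends in a vowel (*iva*, *torfe*, *vitesi*).
*setihe*: final sound = /e/, a vowel → -iki → *setiheiki*.
Since the final sound of *ah* is /h/ (a voiceless consonant), it takes -uku, giving *ahuku*.

setiheiki, ahuku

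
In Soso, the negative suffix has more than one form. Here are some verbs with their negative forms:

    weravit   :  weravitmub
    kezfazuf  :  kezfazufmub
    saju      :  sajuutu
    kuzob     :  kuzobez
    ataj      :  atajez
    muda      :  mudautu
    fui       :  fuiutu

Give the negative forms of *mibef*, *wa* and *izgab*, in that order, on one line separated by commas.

mibefmub, wautu, izgabez

The alternation tracks the final sound of the stem — -mub when the stem ends in a voiceless consonant (*weravit*, *kezfazuf*); -ez when the stem ends in a voiced consonant (*kuzob*, *ataj*); -utu when the stem ends in a vowel (*saju*, *muda*, *fui*).
*mibef* — final sound /f/ (a voiceless consonant) → -mub → *mibefmub*.
The final sound of *wa* is /a/, which is a vowel, so the suffix is -utu, giving *wautu*.
*izgab*: final sound = /b/, a voiced consonant → -ez → *izgabez*.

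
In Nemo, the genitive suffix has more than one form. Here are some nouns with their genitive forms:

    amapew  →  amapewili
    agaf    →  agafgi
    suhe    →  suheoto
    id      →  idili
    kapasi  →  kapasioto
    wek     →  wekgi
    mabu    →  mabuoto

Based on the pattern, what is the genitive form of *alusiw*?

The suffix is conditioned by the final sound: -gi when the stem ends in a voiceless consonant (*agaf*, *wek*); -ili when the stem ends in a voiced consonant (*amapew*, *id*); -oto when the stem ends in a vowel (*suhe*, *kapasi*, *mabu*).
*alusiw* — final sound /w/ (a voiced consonant) → -ili → *alusiwili*.

alusiwili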